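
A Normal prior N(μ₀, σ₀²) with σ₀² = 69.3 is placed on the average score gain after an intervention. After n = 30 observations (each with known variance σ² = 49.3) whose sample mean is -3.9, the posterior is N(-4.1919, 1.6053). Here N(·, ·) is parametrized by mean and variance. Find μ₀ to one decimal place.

With known observation variance, the Normal–Normal posterior has precision τ_n = τ₀ + n/σ² and mean μ_n = (τ₀μ₀ + (n/σ²)x̄)/τ_n.
Here τ₀ = 1/69.3 = 0.014430 and τ_data = 30/49.3 = 0.608519, so τ_n = 0.622949.
Rearranging for μ₀: μ₀ = (μ_n·τ_n − τ_data·x̄)/τ₀ = (-4.1919·0.622949 − 0.608519·-3.9) / 0.014430 = -0.238116/0.014430 ≈ -16.5.

μ₀ = -16.5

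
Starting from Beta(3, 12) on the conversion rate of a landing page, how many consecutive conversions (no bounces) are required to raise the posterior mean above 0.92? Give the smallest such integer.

k = 136

After k conversions and 0 bounces the posterior is Beta(3+k, 12), with mean (3+k)/(3+12+k).
Set (3+k)/(15+k) > 0.92 and solve: k > (0.92·15 − 3)/(1 − 0.92) = 135.000.
The smallest integer exceeding 135.000 is 136.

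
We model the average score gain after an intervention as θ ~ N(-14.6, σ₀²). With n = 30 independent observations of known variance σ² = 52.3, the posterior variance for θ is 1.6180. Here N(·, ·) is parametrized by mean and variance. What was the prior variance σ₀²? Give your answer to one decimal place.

Posterior precision equals prior precision plus data precision: 1/σ_n² = 1/σ₀² + n/σ².
So 1/σ₀² = 1/1.6180 − 30/52.3 = 0.618047 − 0.573614 = 0.044433.
Hence σ₀² = 1/0.044433 ≈ 22.5.

σ₀² = 22.5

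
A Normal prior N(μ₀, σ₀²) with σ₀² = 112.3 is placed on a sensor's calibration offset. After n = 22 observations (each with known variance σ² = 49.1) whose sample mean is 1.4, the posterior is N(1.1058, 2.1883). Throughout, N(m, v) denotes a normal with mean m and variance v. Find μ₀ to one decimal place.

μ₀ = -13.7

The posterior mean is a precision-weighted average: μ_n = (τ₀μ₀ + τ_data·x̄)/(τ₀+τ_data), with τ₀=1/σ₀² and τ_data=n/σ².
Here τ₀ = 1/112.3 = 0.008905 and τ_data = 22/49.1 = 0.448065, so τ_n = 0.456970.
Rearranging for μ₀: μ₀ = (μ_n·τ_n − τ_data·x̄)/τ₀ = (1.1058·0.456970 − 0.448065·1.4) / 0.008905 = -0.121974/0.008905 ≈ -13.7.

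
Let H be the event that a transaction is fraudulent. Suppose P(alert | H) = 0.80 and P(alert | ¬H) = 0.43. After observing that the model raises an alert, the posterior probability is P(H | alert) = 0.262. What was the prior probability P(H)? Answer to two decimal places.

P(H) = 0.16

Bayes' rule in odds form gives O(H|E) = O(H)·[P(E|H)/P(E|¬H)], hence O(H) = O(H|E)/LR.
Posterior odds = 0.262/(1−0.262) = 0.3550. LR = 0.80/0.43 = 1.8605.
Prior odds = 0.3550/1.8605 = 0.1908, so P(H) = 0.1908/(1+0.1908) ≈ 0.16.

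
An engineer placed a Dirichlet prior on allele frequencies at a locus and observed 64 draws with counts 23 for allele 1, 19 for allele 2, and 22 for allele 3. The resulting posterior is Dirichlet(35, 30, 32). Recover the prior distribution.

For a Dirichlet(α) prior with multinomial counts c, the posterior is Dirichlet(α + c) componentwise.
Subtract each count from the matching posterior parameter: 35−23=12, 30−19=11, 32−22=10.

Dirichlet(12, 11, 10)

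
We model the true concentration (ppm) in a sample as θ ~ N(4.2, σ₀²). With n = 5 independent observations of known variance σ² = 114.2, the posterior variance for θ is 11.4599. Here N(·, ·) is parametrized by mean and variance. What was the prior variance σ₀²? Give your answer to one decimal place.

σ₀² = 23.0

Posterior precision equals prior precision plus data precision: 1/σ_n² = 1/σ₀² + n/σ².
So 1/σ₀² = 1/11.4599 − 5/114.2 = 0.087261 − 0.043783 = 0.043478.
Hence σ₀² = 1/0.043478 ≈ 23.0.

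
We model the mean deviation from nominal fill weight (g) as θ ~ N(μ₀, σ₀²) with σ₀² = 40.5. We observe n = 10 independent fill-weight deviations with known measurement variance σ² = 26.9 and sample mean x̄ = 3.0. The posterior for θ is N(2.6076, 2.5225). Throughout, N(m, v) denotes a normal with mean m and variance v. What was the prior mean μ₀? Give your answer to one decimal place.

μ₀ = -3.3

With known observation variance, the Normal–Normal posterior has precision τ_n = τ₀ + n/σ² and mean μ_n = (τ₀μ₀ + (n/σ²)x̄)/τ_n.
Here τ₀ = 1/40.5 = 0.024691 and τ_data = 10/26.9 = 0.371747, so τ_n = 0.396438.
Rearranging for μ₀: μ₀ = (μ_n·τ_n − τ_data·x̄)/τ₀ = (2.6076·0.396438 − 0.371747·3.0) / 0.024691 = -0.081489/0.024691 ≈ -3.3.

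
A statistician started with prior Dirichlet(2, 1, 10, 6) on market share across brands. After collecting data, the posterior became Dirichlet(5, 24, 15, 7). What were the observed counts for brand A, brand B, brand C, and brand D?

counts (3, 23, 5, 1)

For a Dirichlet(α) prior with multinomial counts c, the posterior is Dirichlet(α + c) componentwise.
Counts are posterior − prior componentwise: 5−2=3, 24−1=23, 15−10=5, 7−6=1.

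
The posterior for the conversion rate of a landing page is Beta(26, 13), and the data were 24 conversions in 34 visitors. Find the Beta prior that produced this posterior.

Beta(2, 3)

Beta is conjugate to the binomial likelihood: posterior = Beta(α+s, β+f).
So α = 26 − 24 = 2 and β = 13 − 10 = 3.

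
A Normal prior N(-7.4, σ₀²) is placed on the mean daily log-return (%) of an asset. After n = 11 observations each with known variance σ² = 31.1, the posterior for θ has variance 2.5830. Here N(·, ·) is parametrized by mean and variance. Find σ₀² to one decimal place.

σ₀² = 29.9

Posterior precision equals prior precision plus data precision: 1/σ_n² = 1/σ₀² + n/σ².
So 1/σ₀² = 1/2.5830 − 11/31.1 = 0.387147 − 0.353698 = 0.033449.
Hence σ₀² = 1/0.033449 ≈ 29.9.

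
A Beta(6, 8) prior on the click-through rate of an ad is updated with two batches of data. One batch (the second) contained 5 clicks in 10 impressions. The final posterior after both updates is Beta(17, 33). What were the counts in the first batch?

Because Beta–binomial updating is additive in the counts, the combined data contributed (α_post−α_prior, β_post−β_prior) successes and failures.
Total across both batches: 17−6=11 clicks, 33−8=25 non-clicks.
Subtract the second batch: 11−5=6 clicks and 25−5=20 non-clicks.

6 clicks and 20 non-clicks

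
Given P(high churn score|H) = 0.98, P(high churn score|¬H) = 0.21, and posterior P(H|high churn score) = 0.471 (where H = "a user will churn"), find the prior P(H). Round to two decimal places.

P(H) = 0.16

Bayes' rule in odds form gives O(H|E) = O(H)·[P(E|H)/P(E|¬H)], hence O(H) = O(H|E)/LR.
Posterior odds = 0.471/(1−0.471) = 0.8904. LR = 0.98/0.21 = 4.6667.
Prior odds = 0.8904/4.6667 = 0.1908, so P(H) = 0.1908/(1+0.1908) ≈ 0.16.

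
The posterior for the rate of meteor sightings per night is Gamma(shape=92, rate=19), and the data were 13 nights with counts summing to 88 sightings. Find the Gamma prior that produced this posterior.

A Gamma(α, β) prior (rate parametrization) on a Poisson rate with n observations summing to S gives posterior Gamma(α+S, β+n).
So α = 92 − 88 = 4 and β = 19 − 13 = 6.

Gamma(shape=4, rate=6)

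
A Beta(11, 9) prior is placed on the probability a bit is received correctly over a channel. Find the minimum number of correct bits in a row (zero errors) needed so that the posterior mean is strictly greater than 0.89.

After k correct bits and 0 errors the posterior is Beta(11+k, 9), with mean (11+k)/(11+9+k).
Set (11+k)/(20+k) > 0.89 and solve: k > (0.89·20 − 11)/(1 − 0.89) = 61.818.
The smallest integer exceeding 61.818 is 62, and checking k=62: (73)/(82) = 0.8902 > 0.89.

k = 62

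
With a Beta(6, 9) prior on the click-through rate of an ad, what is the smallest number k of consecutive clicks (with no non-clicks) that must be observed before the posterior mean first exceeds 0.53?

After k clicks and 0 non-clicks the posterior is Beta(6+k, 9), with mean (6+k)/(6+9+k).
Set (6+k)/(15+k) > 0.53 and solve: k > (0.53·15 − 6)/(1 − 0.53) = 4.149.
The smallest integer exceeding 4.149 is 5.

k = 5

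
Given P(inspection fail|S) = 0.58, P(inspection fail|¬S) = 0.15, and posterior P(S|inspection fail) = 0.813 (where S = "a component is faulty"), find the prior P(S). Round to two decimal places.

P(S) = 0.53

In odds form, posterior odds = prior odds × likelihood ratio, so prior odds = posterior odds ÷ LR.
Posterior odds = 0.813/(1−0.813) = 4.3476. LR = 0.58/0.15 = 3.8667.
Prior odds = 4.3476/3.8667 = 1.1244, so P(S) = 1.1244/(1+1.1244) ≈ 0.53.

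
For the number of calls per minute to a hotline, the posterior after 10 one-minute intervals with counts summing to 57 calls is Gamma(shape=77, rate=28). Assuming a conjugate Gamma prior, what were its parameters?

Gamma(shape=20, rate=18)

Gamma–Poisson conjugacy: posterior shape = α + Σxᵢ, posterior rate = β + n.
So α = 77 − 57 = 20 and β = 28 − 10 = 18.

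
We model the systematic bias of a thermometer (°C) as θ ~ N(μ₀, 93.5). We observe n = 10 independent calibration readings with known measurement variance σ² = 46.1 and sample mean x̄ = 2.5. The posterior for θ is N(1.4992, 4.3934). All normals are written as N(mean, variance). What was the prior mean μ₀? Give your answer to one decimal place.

With known observation variance, the Normal–Normal posterior has precision τ_n = τ₀ + n/σ² and mean μ_n = (τ₀μ₀ + (n/σ²)x̄)/τ_n.
Here τ₀ = 1/93.5 = 0.010695 and τ_data = 10/46.1 = 0.216920, so τ_n = 0.227615.
Rearranging for μ₀: μ₀ = (μ_n·τ_n − τ_data·x̄)/τ₀ = (1.4992·0.227615 − 0.216920·2.5) / 0.010695 = -0.201060/0.010695 ≈ -18.8.

μ₀ = -18.8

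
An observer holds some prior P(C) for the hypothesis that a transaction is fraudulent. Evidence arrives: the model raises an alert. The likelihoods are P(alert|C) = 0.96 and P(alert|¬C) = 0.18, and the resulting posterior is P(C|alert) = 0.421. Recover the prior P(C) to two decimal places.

In odds form, posterior odds = prior odds × likelihood ratio, so prior odds = posterior odds ÷ LR.
Posterior odds = 0.421/(1−0.421) = 0.7271. LR = 0.96/0.18 = 5.3333.
Prior odds = 0.7271/5.3333 = 0.1363, so P(C) = 0.1363/(1+0.1363) ≈ 0.12.

P(C) = 0.12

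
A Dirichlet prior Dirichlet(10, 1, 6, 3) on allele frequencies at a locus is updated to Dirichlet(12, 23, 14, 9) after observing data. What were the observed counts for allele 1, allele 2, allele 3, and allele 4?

For a Dirichlet(α) prior with multinomial counts c, the posterior is Dirichlet(α + c) componentwise.
Counts are posterior − prior componentwise: 12−10=2, 23−1=22, 14−6=8, 9−3=6.

counts (2, 22, 8, 6)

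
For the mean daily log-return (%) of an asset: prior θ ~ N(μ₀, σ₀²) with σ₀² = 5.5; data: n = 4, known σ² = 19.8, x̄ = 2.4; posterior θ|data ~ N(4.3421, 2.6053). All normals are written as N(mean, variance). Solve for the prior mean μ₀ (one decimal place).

The posterior mean is a precision-weighted average: μ_n = (τ₀μ₀ + τ_data·x̄)/(τ₀+τ_data), with τ₀=1/σ₀² and τ_data=n/σ².
Here τ₀ = 1/5.5 = 0.181818 and τ_data = 4/19.8 = 0.202020, so τ_n = 0.383838.
Rearranging for μ₀: μ₀ = (μ_n·τ_n − τ_data·x̄)/τ₀ = (4.3421·0.383838 − 0.202020·2.4) / 0.181818 = 1.181815/0.181818 ≈ 6.5.

μ₀ = 6.5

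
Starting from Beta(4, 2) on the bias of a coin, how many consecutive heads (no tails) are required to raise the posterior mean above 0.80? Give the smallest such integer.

After k heads and 0 tails the posterior is Beta(4+k, 2), with mean (4+k)/(4+2+k).
Set (4+k)/(6+k) > 0.80 and solve: k > (0.80·6 − 4)/(1 − 0.80) = 4.000.
The smallest integer exceeding 4.000 is 5, and checking k=5: (9)/(11) = 0.8182 > 0.80.

k = 5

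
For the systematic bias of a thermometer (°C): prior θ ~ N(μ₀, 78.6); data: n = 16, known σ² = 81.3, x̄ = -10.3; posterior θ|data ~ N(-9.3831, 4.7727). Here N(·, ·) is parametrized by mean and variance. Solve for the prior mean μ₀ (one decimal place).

The posterior mean is a precision-weighted average: μ_n = (τ₀μ₀ + τ_data·x̄)/(τ₀+τ_data), with τ₀=1/σ₀² and τ_data=n/σ².
Here τ₀ = 1/78.6 = 0.012723 and τ_data = 16/81.3 = 0.196802, so τ_n = 0.209525.
Rearranging for μ₀: μ₀ = (μ_n·τ_n − τ_data·x̄)/τ₀ = (-9.3831·0.209525 − 0.196802·-10.3) / 0.012723 = 0.061067/0.012723 ≈ 4.8.

μ₀ = 4.8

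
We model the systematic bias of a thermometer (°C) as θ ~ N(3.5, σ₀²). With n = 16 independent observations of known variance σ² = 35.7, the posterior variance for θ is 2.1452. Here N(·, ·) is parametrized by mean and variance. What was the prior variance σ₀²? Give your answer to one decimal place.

σ₀² = 55.6

Posterior precision equals prior precision plus data precision: 1/σ_n² = 1/σ₀² + n/σ².
So 1/σ₀² = 1/2.1452 − 16/35.7 = 0.466157 − 0.448179 = 0.017978.
Hence σ₀² = 1/0.017978 ≈ 55.6.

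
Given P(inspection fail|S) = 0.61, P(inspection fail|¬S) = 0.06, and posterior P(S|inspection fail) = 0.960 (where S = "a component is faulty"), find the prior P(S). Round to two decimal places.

P(S) = 0.70

Bayes' rule in odds form gives O(S|E) = O(S)·[P(E|S)/P(E|¬S)], hence O(S) = O(S|E)/LR.
Posterior odds = 0.960/(1−0.960) = 24.0000. LR = 0.61/0.06 = 10.1667.
Prior odds = 24.0000/10.1667 = 2.3606, so P(S) = 2.3606/(1+2.3606) ≈ 0.70.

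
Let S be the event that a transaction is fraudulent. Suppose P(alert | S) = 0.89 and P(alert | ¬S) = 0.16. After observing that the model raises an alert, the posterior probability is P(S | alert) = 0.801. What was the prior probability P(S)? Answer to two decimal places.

Bayes' rule in odds form gives O(S|E) = O(S)·[P(E|S)/P(E|¬S)], hence O(S) = O(S|E)/LR.
Posterior odds = 0.801/(1−0.801) = 4.0251. LR = 0.89/0.16 = 5.5625.
Prior odds = 4.0251/5.5625 = 0.7236, so P(S) = 0.7236/(1+0.7236) ≈ 0.42.

P(S) = 0.42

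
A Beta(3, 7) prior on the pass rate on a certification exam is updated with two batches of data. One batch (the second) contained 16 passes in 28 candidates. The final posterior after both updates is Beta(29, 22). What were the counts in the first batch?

10 passes and 3 failures

Because Beta–binomial updating is additive in the counts, the combined data contributed (α_post−α_prior, β_post−β_prior) successes and failures.
Total across both batches: 29−3=26 passes, 22−7=15 failures.
Subtract the second batch: 26−16=10 passes and 15−12=3 failures.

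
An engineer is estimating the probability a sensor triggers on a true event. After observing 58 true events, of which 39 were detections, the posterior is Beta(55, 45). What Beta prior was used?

Beta(16, 26)

Under Beta–binomial conjugacy the posterior parameters are (α+s, β+f).
So α = 55 − 39 = 16 and β = 45 − 19 = 26.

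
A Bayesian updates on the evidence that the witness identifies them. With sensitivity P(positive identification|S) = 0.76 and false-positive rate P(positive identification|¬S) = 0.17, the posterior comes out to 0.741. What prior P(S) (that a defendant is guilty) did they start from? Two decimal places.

Bayes' rule in odds form gives O(S|E) = O(S)·[P(E|S)/P(E|¬S)], hence O(S) = O(S|E)/LR.
Posterior odds = 0.741/(1−0.741) = 2.8610. LR = 0.76/0.17 = 4.4706.
Prior odds = 2.8610/4.4706 = 0.6400, so P(S) = 0.6400/(1+0.6400) ≈ 0.39.

P(S) = 0.39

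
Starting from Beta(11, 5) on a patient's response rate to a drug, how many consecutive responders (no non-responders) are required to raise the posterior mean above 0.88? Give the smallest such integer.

After k responders and 0 non-responders the posterior is Beta(11+k, 5), with mean (11+k)/(11+5+k).
Set (11+k)/(16+k) > 0.88 and solve: k > (0.88·16 − 11)/(1 − 0.88) = 25.667.
The smallest integer exceeding 25.667 is 26, and checking k=26: (37)/(42) = 0.8810 > 0.88.

k = 26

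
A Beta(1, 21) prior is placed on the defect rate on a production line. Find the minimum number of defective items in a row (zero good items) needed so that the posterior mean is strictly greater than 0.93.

After k defective items and 0 good items the posterior is Beta(1+k, 21), with mean (1+k)/(1+21+k).
Set (1+k)/(22+k) > 0.93 and solve: k > (0.93·22 − 1)/(1 − 0.93) = 278.000.
The smallest integer exceeding 278.000 is 279.

k = 279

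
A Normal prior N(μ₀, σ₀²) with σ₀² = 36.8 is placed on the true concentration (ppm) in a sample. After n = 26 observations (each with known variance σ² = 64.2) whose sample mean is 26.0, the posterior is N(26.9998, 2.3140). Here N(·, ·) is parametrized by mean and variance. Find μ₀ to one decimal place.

μ₀ = 41.9

The posterior mean is a precision-weighted average: μ_n = (τ₀μ₀ + τ_data·x̄)/(τ₀+τ_data), with τ₀=1/σ₀² and τ_data=n/σ².
Here τ₀ = 1/36.8 = 0.027174 and τ_data = 26/64.2 = 0.404984, so τ_n = 0.432158.
Rearranging for μ₀: μ₀ = (μ_n·τ_n − τ_data·x̄)/τ₀ = (26.9998·0.432158 − 0.404984·26.0) / 0.027174 = 1.138596/0.027174 ≈ 41.9.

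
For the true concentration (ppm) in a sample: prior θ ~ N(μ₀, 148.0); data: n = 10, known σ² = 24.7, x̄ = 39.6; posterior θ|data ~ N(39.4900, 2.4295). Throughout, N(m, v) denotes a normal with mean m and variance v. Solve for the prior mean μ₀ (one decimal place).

μ₀ = 32.9

With known observation variance, the Normal–Normal posterior has precision τ_n = τ₀ + n/σ² and mean μ_n = (τ₀μ₀ + (n/σ²)x̄)/τ_n.
Here τ₀ = 1/148.0 = 0.006757 and τ_data = 10/24.7 = 0.404858, so τ_n = 0.411615.
Rearranging for μ₀: μ₀ = (μ_n·τ_n − τ_data·x̄)/τ₀ = (39.4900·0.411615 − 0.404858·39.6) / 0.006757 = 0.222300/0.006757 ≈ 32.9.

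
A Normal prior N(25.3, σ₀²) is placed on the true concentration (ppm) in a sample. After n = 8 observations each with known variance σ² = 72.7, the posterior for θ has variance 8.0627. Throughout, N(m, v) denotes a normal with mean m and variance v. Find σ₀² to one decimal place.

For the Normal–Normal model with known σ², precisions add: τ_n = τ₀ + n/σ².
So 1/σ₀² = 1/8.0627 − 8/72.7 = 0.124028 − 0.110041 = 0.013987.
Hence σ₀² = 1/0.013987 ≈ 71.5.

σ₀² = 71.5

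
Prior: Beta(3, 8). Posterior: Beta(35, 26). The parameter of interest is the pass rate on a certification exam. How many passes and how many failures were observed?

Beta is conjugate to the binomial likelihood: posterior = Beta(α+s, β+f).
Match parameters: s=35−3=32, f=26−8=18.

32 passes and 18 failures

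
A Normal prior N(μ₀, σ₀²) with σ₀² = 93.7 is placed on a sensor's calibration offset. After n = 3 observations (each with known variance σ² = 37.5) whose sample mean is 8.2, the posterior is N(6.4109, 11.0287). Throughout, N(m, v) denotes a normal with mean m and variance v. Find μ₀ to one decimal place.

μ₀ = -7.0

With known observation variance, the Normal–Normal posterior has precision τ_n = τ₀ + n/σ² and mean μ_n = (τ₀μ₀ + (n/σ²)x̄)/τ_n.
Here τ₀ = 1/93.7 = 0.010672 and τ_data = 3/37.5 = 0.080000, so τ_n = 0.090672.
Rearranging for μ₀: μ₀ = (μ_n·τ_n − τ_data·x̄)/τ₀ = (6.4109·0.090672 − 0.080000·8.2) / 0.010672 = -0.074711/0.010672 ≈ -7.0.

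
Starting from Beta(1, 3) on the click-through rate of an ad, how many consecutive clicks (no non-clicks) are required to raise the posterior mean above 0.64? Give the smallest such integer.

k = 5

After k clicks and 0 non-clicks the posterior is Beta(1+k, 3), with mean (1+k)/(1+3+k).
Set (1+k)/(4+k) > 0.64 and solve: k > (0.64·4 − 1)/(1 − 0.64) = 4.333.
The smallest integer exceeding 4.333 is 5.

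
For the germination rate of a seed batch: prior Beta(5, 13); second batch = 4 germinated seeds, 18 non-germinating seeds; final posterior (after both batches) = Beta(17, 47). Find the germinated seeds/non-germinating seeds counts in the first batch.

8 germinated seeds and 16 non-germinating seeds

Because Beta–binomial updating is additive in the counts, the combined data contributed (α_post−α_prior, β_post−β_prior) successes and failures.
Total across both batches: 17−5=12 germinated seeds, 47−13=34 non-germinating seeds.
Subtract the second batch: 12−4=8 germinated seeds and 34−18=16 non-germinating seeds.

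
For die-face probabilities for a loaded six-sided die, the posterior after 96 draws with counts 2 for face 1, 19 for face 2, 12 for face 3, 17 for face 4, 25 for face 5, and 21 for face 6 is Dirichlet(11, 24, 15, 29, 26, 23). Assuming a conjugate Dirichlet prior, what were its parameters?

For a Dirichlet(α) prior with multinomial counts c, the posterior is Dirichlet(α + c) componentwise.
Subtract each count from the matching posterior parameter: 11−2=9, 24−19=5, 15−12=3, 29−17=12, 26−25=1, 23−21=2.

Dirichlet(9, 5, 3, 12, 1, 2)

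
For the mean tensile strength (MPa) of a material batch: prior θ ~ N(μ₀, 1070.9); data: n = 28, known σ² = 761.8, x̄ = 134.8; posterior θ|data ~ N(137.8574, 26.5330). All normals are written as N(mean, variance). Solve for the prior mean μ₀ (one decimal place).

μ₀ = 258.2

The posterior mean is a precision-weighted average: μ_n = (τ₀μ₀ + τ_data·x̄)/(τ₀+τ_data), with τ₀=1/σ₀² and τ_data=n/σ².
Here τ₀ = 1/1070.9 = 0.000934 and τ_data = 28/761.8 = 0.036755, so τ_n = 0.037689.
Rearranging for μ₀: μ₀ = (μ_n·τ_n − τ_data·x̄)/τ₀ = (137.8574·0.037689 − 0.036755·134.8) / 0.000934 = 0.241134/0.000934 ≈ 258.2.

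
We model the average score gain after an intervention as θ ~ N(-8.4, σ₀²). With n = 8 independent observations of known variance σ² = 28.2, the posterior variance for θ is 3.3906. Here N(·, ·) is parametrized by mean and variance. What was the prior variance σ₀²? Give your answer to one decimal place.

For the Normal–Normal model with known σ², precisions add: τ_n = τ₀ + n/σ².
So 1/σ₀² = 1/3.3906 − 8/28.2 = 0.294933 − 0.283688 = 0.011245.
Hence σ₀² = 1/0.011245 ≈ 88.9.

σ₀² = 88.9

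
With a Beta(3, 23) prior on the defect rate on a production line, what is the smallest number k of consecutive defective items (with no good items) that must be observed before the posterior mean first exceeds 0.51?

k = 21

After k defective items and 0 good items the posterior is Beta(3+k, 23), with mean (3+k)/(3+23+k).
Set (3+k)/(26+k) > 0.51 and solve: k > (0.51·26 − 3)/(1 − 0.51) = 20.939.
The smallest integer exceeding 20.939 is 21, and checking k=21: (24)/(47) = 0.5106 > 0.51.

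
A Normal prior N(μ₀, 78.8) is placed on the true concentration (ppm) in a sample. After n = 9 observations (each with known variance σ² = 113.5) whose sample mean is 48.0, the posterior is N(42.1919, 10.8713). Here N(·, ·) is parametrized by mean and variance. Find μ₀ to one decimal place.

The posterior mean is a precision-weighted average: μ_n = (τ₀μ₀ + τ_data·x̄)/(τ₀+τ_data), with τ₀=1/σ₀² and τ_data=n/σ².
Here τ₀ = 1/78.8 = 0.012690 and τ_data = 9/113.5 = 0.079295, so τ_n = 0.091985.
Rearranging for μ₀: μ₀ = (μ_n·τ_n − τ_data·x̄)/τ₀ = (42.1919·0.091985 − 0.079295·48.0) / 0.012690 = 0.074862/0.012690 ≈ 5.9.

μ₀ = 5.9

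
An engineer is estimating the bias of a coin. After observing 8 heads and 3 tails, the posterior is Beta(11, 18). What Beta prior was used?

Beta(3, 15)

A Beta(a, b) prior with s successes and f failures in binomial data gives a Beta(a+s, b+f) posterior.
So a = 11 − 8 = 3 and b = 18 − 3 = 15.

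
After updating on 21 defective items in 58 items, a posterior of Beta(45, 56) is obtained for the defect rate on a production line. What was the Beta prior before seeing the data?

Beta is conjugate to the binomial likelihood: posterior = Beta(a+s, b+f).
So a = 45 − 21 = 24 and b = 56 − 37 = 19.

Beta(24, 19)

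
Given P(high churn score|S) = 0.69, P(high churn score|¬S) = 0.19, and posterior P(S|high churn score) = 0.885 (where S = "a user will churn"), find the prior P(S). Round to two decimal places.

P(S) = 0.68

In odds form, posterior odds = prior odds × likelihood ratio, so prior odds = posterior odds ÷ LR.
Posterior odds = 0.885/(1−0.885) = 7.6957. LR = 0.69/0.19 = 3.6316.
Prior odds = 7.6957/3.6316 = 2.1191, so P(S) = 2.1191/(1+2.1191) ≈ 0.68.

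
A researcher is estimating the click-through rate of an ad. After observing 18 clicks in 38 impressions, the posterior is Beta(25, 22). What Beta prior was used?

Beta(7, 2)

Beta is conjugate to the binomial likelihood: posterior = Beta(a+s, b+f).
So a = 25 − 18 = 7 and b = 22 − 20 = 2.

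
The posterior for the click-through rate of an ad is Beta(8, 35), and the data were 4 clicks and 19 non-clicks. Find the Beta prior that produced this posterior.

Beta(4, 16)

Beta is conjugate to the binomial likelihood: posterior = Beta(a+s, b+f).
So a = 8 − 4 = 4 and b = 35 − 19 = 16.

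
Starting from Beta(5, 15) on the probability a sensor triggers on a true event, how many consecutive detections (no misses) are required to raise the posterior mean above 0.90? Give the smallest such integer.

After k detections and 0 misses the posterior is Beta(5+k, 15), with mean (5+k)/(5+15+k).
Set (5+k)/(20+k) > 0.90 and solve: k > (0.90·20 − 5)/(1 − 0.90) = 130.000.
The smallest integer exceeding 130.000 is 131.

k = 131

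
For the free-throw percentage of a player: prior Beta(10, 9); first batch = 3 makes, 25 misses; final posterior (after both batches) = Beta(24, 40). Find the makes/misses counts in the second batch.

11 makes and 6 misses

Because Beta–binomial updating is additive in the counts, the combined data contributed (α_post−α_prior, β_post−β_prior) successes and failures.
Total across both batches: 24−10=14 makes, 40−9=31 misses.
Subtract the first batch: 14−3=11 makes and 31−25=6 misses.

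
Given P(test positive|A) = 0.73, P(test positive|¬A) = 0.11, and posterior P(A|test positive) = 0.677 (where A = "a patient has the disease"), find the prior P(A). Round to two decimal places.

In odds form, posterior odds = prior odds × likelihood ratio, so prior odds = posterior odds ÷ LR.
Posterior odds = 0.677/(1−0.677) = 2.0960. LR = 0.73/0.11 = 6.6364.
Prior odds = 2.0960/6.6364 = 0.3158, so P(A) = 0.3158/(1+0.3158) ≈ 0.24.

P(A) = 0.24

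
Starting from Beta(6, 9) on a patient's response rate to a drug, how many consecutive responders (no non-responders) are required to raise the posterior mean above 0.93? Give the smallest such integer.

k = 114

After k responders and 0 non-responders the posterior is Beta(6+k, 9), with mean (6+k)/(6+9+k).
Set (6+k)/(15+k) > 0.93 and solve: k > (0.93·15 − 6)/(1 − 0.93) = 113.571.
The smallest integer exceeding 113.571 is 114, and checking k=114: (120)/(129) = 0.9302 > 0.93.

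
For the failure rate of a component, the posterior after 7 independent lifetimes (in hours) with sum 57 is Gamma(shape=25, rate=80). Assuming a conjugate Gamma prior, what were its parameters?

For an exponential likelihood with a Gamma(α, β) prior on the rate, n observations with total T give posterior Gamma(α+n, β+T).
So α = 25 − 7 = 18 and β = 80 − 57 = 23.

Gamma(shape=18, rate=23)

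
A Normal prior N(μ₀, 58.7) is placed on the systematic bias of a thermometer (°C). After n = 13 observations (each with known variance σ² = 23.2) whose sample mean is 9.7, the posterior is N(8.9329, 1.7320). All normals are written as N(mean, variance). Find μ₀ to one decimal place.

With known observation variance, the Normal–Normal posterior has precision τ_n = τ₀ + n/σ² and mean μ_n = (τ₀μ₀ + (n/σ²)x̄)/τ_n.
Here τ₀ = 1/58.7 = 0.017036 and τ_data = 13/23.2 = 0.560345, so τ_n = 0.577381.
Rearranging for μ₀: μ₀ = (μ_n·τ_n − τ_data·x̄)/τ₀ = (8.9329·0.577381 − 0.560345·9.7) / 0.017036 = -0.277660/0.017036 ≈ -16.3.

μ₀ = -16.3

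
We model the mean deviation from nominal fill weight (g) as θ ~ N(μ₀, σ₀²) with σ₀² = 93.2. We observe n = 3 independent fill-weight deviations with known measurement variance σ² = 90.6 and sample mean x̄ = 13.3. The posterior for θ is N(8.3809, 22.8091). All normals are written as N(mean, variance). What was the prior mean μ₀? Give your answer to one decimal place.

μ₀ = -6.8

With known observation variance, the Normal–Normal posterior has precision τ_n = τ₀ + n/σ² and mean μ_n = (τ₀μ₀ + (n/σ²)x̄)/τ_n.
Here τ₀ = 1/93.2 = 0.010730 and τ_data = 3/90.6 = 0.033113, so τ_n = 0.043843.
Rearranging for μ₀: μ₀ = (μ_n·τ_n − τ_data·x̄)/τ₀ = (8.3809·0.043843 − 0.033113·13.3) / 0.010730 = -0.072959/0.010730 ≈ -6.8.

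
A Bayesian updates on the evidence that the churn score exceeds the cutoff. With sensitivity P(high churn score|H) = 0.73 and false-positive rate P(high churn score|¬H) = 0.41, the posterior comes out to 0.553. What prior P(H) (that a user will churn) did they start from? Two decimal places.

P(H) = 0.41

Bayes' rule in odds form gives O(H|E) = O(H)·[P(E|H)/P(E|¬H)], hence O(H) = O(H|E)/LR.
Posterior odds = 0.553/(1−0.553) = 1.2371. LR = 0.73/0.41 = 1.7805.
Prior odds = 1.2371/1.7805 = 0.6948, so P(H) = 0.6948/(1+0.6948) ≈ 0.41.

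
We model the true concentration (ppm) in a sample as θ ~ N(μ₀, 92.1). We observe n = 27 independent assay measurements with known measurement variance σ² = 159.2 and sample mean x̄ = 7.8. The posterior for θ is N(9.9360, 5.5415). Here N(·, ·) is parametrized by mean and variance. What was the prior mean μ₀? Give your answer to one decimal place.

μ₀ = 43.3

With known observation variance, the Normal–Normal posterior has precision τ_n = τ₀ + n/σ² and mean μ_n = (τ₀μ₀ + (n/σ²)x̄)/τ_n.
Here τ₀ = 1/92.1 = 0.010858 and τ_data = 27/159.2 = 0.169598, so τ_n = 0.180456.
Rearranging for μ₀: μ₀ = (μ_n·τ_n − τ_data·x̄)/τ₀ = (9.9360·0.180456 − 0.169598·7.8) / 0.010858 = 0.470146/0.010858 ≈ 43.3.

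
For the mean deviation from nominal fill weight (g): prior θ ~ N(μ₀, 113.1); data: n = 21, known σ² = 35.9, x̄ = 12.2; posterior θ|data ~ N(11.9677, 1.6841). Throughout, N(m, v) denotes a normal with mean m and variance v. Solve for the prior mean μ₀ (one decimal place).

μ₀ = -3.4

The posterior mean is a precision-weighted average: μ_n = (τ₀μ₀ + τ_data·x̄)/(τ₀+τ_data), with τ₀=1/σ₀² and τ_data=n/σ².
Here τ₀ = 1/113.1 = 0.008842 and τ_data = 21/35.9 = 0.584958, so τ_n = 0.593800.
Rearranging for μ₀: μ₀ = (μ_n·τ_n − τ_data·x̄)/τ₀ = (11.9677·0.593800 − 0.584958·12.2) / 0.008842 = -0.030067/0.008842 ≈ -3.4.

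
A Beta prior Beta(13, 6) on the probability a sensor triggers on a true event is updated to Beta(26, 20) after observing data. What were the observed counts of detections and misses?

13 detections and 14 misses

Under Beta–binomial conjugacy the posterior parameters are (a+s, b+f).
Match parameters: s=26−13=13, f=20−6=14.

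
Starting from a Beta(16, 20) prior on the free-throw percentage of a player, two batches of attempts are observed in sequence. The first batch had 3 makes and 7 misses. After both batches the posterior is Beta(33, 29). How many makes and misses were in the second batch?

Sequential conjugate updates are equivalent to a single update on the pooled data, so total successes = posterior α − prior α and total failures = posterior β − prior β.
Total across both batches: 33−16=17 makes, 29−20=9 misses.
Subtract the first batch: 17−3=14 makes and 9−7=2 misses.

14 makes and 2 misses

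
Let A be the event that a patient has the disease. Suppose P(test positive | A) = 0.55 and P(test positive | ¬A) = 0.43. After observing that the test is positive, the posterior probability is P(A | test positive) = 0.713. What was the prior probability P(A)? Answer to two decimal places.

P(A) = 0.66

Bayes' rule in odds form gives O(A|E) = O(A)·[P(E|A)/P(E|¬A)], hence O(A) = O(A|E)/LR.
Posterior odds = 0.713/(1−0.713) = 2.4843. LR = 0.55/0.43 = 1.2791.
Prior odds = 2.4843/1.2791 = 1.9422, so P(A) = 1.9422/(1+1.9422) ≈ 0.66.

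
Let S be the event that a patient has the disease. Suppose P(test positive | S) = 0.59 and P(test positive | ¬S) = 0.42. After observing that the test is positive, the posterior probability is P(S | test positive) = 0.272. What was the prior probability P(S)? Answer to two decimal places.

In odds form, posterior odds = prior odds × likelihood ratio, so prior odds = posterior odds ÷ LR.
Posterior odds = 0.272/(1−0.272) = 0.3736. LR = 0.59/0.42 = 1.4048.
Prior odds = 0.3736/1.4048 = 0.2659, so P(S) = 0.2659/(1+0.2659) ≈ 0.21.

P(S) = 0.21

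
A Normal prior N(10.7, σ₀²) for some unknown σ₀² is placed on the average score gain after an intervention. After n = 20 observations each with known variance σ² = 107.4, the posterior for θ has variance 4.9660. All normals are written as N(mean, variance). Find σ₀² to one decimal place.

σ₀² = 66.0

For the Normal–Normal model with known σ², precisions add: τ_n = τ₀ + n/σ².
So 1/σ₀² = 1/4.9660 − 20/107.4 = 0.201369 − 0.186220 = 0.015149.
Hence σ₀² = 1/0.015149 ≈ 66.0.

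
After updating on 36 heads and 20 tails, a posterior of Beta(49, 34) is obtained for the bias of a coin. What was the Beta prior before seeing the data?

Beta(13, 14)

Under Beta–binomial conjugacy the posterior parameters are (α+s, β+f).
So α = 49 − 36 = 13 and β = 34 − 20 = 14.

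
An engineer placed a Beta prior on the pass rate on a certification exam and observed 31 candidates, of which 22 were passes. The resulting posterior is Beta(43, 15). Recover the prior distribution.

Beta(21, 6)

Beta is conjugate to the binomial likelihood: posterior = Beta(α+s, β+f).
So α = 43 − 22 = 21 and β = 15 − 9 = 6.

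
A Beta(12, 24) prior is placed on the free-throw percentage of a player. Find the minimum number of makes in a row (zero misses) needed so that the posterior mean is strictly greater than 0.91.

After k makes and 0 misses the posterior is Beta(12+k, 24), with mean (12+k)/(12+24+k).
Set (12+k)/(36+k) > 0.91 and solve: k > (0.91·36 − 12)/(1 − 0.91) = 230.667.
The smallest integer exceeding 230.667 is 231, and checking k=231: (243)/(267) = 0.9101 > 0.91.

k = 231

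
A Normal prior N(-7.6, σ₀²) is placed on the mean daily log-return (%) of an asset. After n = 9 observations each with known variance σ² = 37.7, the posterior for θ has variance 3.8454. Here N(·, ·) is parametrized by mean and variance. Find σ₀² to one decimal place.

σ₀² = 46.9

Posterior precision equals prior precision plus data precision: 1/σ_n² = 1/σ₀² + n/σ².
So 1/σ₀² = 1/3.8454 − 9/37.7 = 0.260051 − 0.238727 = 0.021324.
Hence σ₀² = 1/0.021324 ≈ 46.9.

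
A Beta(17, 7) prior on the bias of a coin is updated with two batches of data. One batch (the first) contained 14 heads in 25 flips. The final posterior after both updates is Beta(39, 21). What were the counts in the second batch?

8 heads and 3 tails

Sequential conjugate updates are equivalent to a single update on the pooled data, so total successes = posterior α − prior α and total failures = posterior β − prior β.
Total across both batches: 39−17=22 heads, 21−7=14 tails.
Subtract the first batch: 22−14=8 heads and 14−11=3 tails.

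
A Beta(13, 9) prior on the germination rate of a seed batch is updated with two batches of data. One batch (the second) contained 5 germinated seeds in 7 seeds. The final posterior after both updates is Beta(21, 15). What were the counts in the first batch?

Sequential conjugate updates are equivalent to a single update on the pooled data, so total successes = posterior α − prior α and total failures = posterior β − prior β.
Total across both batches: 21−13=8 germinated seeds, 15−9=6 non-germinating seeds.
Subtract the second batch: 8−5=3 germinated seeds and 6−2=4 non-germinating seeds.

3 germinated seeds and 4 non-germinating seeds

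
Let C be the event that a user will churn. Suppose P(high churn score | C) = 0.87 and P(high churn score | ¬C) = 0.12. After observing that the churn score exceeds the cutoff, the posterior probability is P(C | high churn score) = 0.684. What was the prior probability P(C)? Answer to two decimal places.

P(C) = 0.23

In odds form, posterior odds = prior odds × likelihood ratio, so prior odds = posterior odds ÷ LR.
Posterior odds = 0.684/(1−0.684) = 2.1646. LR = 0.87/0.12 = 7.2500.
Prior odds = 2.1646/7.2500 = 0.2986, so P(C) = 0.2986/(1+0.2986) ≈ 0.23.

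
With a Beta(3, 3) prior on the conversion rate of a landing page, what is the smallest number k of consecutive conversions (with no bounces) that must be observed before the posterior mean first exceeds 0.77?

After k conversions and 0 bounces the posterior is Beta(3+k, 3), with mean (3+k)/(3+3+k).
Set (3+k)/(6+k) > 0.77 and solve: k > (0.77·6 − 3)/(1 − 0.77) = 7.043.
The smallest integer exceeding 7.043 is 8.

k = 8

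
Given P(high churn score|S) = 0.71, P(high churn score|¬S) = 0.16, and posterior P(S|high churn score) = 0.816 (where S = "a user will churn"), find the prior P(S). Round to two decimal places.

P(S) = 0.50

Bayes' rule in odds form gives O(S|E) = O(S)·[P(E|S)/P(E|¬S)], hence O(S) = O(S|E)/LR.
Posterior odds = 0.816/(1−0.816) = 4.4348. LR = 0.71/0.16 = 4.4375.
Prior odds = 4.4348/4.4375 = 0.9994, so P(S) = 0.9994/(1+0.9994) ≈ 0.50.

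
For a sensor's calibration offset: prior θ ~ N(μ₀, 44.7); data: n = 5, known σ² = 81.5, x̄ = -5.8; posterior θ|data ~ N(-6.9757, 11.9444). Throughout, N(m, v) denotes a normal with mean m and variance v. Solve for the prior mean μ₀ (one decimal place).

With known observation variance, the Normal–Normal posterior has precision τ_n = τ₀ + n/σ² and mean μ_n = (τ₀μ₀ + (n/σ²)x̄)/τ_n.
Here τ₀ = 1/44.7 = 0.022371 and τ_data = 5/81.5 = 0.061350, so τ_n = 0.083721.
Rearranging for μ₀: μ₀ = (μ_n·τ_n − τ_data·x̄)/τ₀ = (-6.9757·0.083721 − 0.061350·-5.8) / 0.022371 = -0.228183/0.022371 ≈ -10.2.

μ₀ = -10.2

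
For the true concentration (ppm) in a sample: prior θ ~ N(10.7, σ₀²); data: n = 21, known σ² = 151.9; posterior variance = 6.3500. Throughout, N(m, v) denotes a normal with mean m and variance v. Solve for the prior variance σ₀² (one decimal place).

Posterior precision equals prior precision plus data precision: 1/σ_n² = 1/σ₀² + n/σ².
So 1/σ₀² = 1/6.3500 − 21/151.9 = 0.157480 − 0.138249 = 0.019231.
Hence σ₀² = 1/0.019231 ≈ 52.0.

σ₀² = 52.0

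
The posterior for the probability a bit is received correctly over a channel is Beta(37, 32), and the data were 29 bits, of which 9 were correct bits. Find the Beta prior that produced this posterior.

A Beta(a, b) prior with s successes and f failures in binomial data gives a Beta(a+s, b+f) posterior.
So a = 37 − 9 = 28 and b = 32 − 20 = 12.

Beta(28, 12)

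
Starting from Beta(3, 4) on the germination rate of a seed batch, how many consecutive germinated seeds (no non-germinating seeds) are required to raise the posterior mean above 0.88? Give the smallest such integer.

After k germinated seeds and 0 non-germinating seeds the posterior is Beta(3+k, 4), with mean (3+k)/(3+4+k).
Set (3+k)/(7+k) > 0.88 and solve: k > (0.88·7 − 3)/(1 − 0.88) = 26.333.
The smallest integer exceeding 26.333 is 27, and checking k=27: (30)/(34) = 0.8824 > 0.88.

k = 27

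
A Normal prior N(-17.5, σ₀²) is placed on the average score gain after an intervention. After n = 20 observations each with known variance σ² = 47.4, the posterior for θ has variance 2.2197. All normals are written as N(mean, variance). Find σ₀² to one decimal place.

For the Normal–Normal model with known σ², precisions add: τ_n = τ₀ + n/σ².
So 1/σ₀² = 1/2.2197 − 20/47.4 = 0.450511 − 0.421941 = 0.028570.
Hence σ₀² = 1/0.028570 ≈ 35.0.

σ₀² = 35.0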